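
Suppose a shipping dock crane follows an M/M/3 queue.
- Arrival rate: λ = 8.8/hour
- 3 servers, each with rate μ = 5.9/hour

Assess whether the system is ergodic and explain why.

Stability requires ρ = λ/(cμ) < 1
ρ = 8.8/(3 × 5.9) = 8.8/17.70 = 0.4972
Since 0.4972 < 1, the system is STABLE.
The servers are busy 49.72% of the time.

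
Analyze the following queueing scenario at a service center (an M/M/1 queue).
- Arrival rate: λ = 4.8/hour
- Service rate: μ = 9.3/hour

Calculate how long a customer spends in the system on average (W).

First, compute utilization: ρ = λ/μ = 4.8/9.3 = 0.5161
For M/M/1: W = 1/(μ-λ)
W = 1/(9.3-4.8) = 1/4.50
W = 0.2222 hours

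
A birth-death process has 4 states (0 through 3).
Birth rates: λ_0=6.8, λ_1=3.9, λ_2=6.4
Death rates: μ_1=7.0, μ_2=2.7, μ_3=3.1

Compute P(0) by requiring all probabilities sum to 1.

Ratios P(n)/P(0) = (λ₀···λₙ₋₁)/(μ₁···μₙ):
P(1)/P(0) = (6.8)/(7.0) = 0.9714
P(2)/P(0) = (6.8×3.9)/(7.0×2.7) = 1.4032
P(3)/P(0) = (6.8×3.9×6.4)/(7.0×2.7×3.1) = 2.8969

Normalization: ∑ P(n) = 1
P(0) × (1.0000 + 0.9714 + 1.4032 + 2.8969) = 1
P(0) × 6.2715 = 1
P(0) = 1/6.2715 = 0.1595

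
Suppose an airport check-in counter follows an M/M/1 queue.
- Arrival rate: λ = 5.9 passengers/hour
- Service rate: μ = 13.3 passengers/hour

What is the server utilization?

Server utilization: ρ = λ/μ
ρ = 5.9/13.3 = 0.4436
The server is busy 44.36% of the time.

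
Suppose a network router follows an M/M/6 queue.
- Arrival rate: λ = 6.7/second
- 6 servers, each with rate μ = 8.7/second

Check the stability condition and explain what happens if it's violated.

Stability requires ρ = λ/(cμ) < 1
ρ = 6.7/(6 × 8.7) = 6.7/52.20 = 0.1284
Since 0.1284 < 1, the system is STABLE.
The servers are busy 12.84% of the time.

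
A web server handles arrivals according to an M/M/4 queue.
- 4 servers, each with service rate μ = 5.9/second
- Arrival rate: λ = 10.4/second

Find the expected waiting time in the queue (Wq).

Traffic intensity: ρ = λ/(cμ) = 10.4/(4×5.9) = 0.4407
Since ρ = 0.4407 < 1, system is stable.
Offered load a = λ/μ = cρ = 10.4/5.9 = 1.7627
P₀ = [ Σₙ₌₀^3 aⁿ/n! + a^4/(4!(1-ρ)) ]⁻¹
Σ = a^0/0! + a^1/1! + a^2/2! + a^3/3! = 1.0000 + 1.7627 + 1.5536 + 0.9128 = 5.2291
a^4/(4!(1-ρ)) = 9.6544/(24 × 0.5593) = 0.7192
P₀ = 1/(5.2291 + 0.7192) = 0.1681
Lq = P₀·a^4·ρ / (4!(1-ρ)²) = 0.16811 × 9.6544 × 0.44068 / (24 × 0.31284) = 0.09526
Wq = Lq/λ = 0.09526/10.4 = 0.009160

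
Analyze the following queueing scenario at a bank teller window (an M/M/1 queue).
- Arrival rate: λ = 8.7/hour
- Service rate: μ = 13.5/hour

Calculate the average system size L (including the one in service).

ρ = λ/μ = 8.7/13.5 = 0.6444
For M/M/1: L = λ/(μ-λ)
L = 8.7/(13.5-8.7) = 8.7/4.80
L = 1.8125 transactions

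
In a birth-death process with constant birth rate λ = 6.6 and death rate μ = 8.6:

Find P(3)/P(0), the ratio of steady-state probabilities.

For constant rates: P(n)/P(0) = (λ/μ)^n
P(3)/P(0) = (6.6/8.6)^3 = 0.76744^3 = 0.4520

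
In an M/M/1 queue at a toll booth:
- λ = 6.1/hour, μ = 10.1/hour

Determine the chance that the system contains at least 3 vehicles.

ρ = λ/μ = 6.1/10.1 = 0.6040
P(N ≥ n) = ρⁿ
P(N ≥ 3) = 0.6040^3
P(N ≥ 3) = 0.2203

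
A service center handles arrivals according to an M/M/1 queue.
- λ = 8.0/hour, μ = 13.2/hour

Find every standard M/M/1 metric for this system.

Step 1: ρ = λ/μ = 8.0/13.2 = 0.6061
Step 2: L = λ/(μ-λ) = 8.0/5.20 = 1.5385
Step 3: Lq = λ²/(μ(μ-λ)) = 64.00/(13.2×5.20) = 0.9324
Step 4: W = 1/(μ-λ) = 1/5.20 = 0.19231
Step 5: Wq = λ/(μ(μ-λ)) = 8.0/(13.2×5.20) = 0.1166
Step 6: P(0) = 1-ρ = 0.3939
Verify: L = λW = 8.0×0.19231 = 1.5385 ✔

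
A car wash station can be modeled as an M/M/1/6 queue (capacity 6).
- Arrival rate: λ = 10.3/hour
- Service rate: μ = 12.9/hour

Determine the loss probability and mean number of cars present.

ρ = λ/μ = 10.3/12.9 = 0.79845
P₀ = (1-ρ)/(1-ρ^(K+1)) = (1-0.79845)/(1-0.79845^7) = 0.20155/0.79311 = 0.2541
P_K = P₀×ρ^K = 0.25413 × 0.79845^6 = 0.25413 × 0.25911 = 0.06585
Blocking probability P_6 = 0.06585 (6.58%)
L = ρ[1 - (K+1)ρ^K + Kρ^(K+1)] / [(1-ρ)(1-ρ^(K+1))]
L = 0.79845 × (1 - 7×0.259111 + 6×0.206887) / ((1 - 0.79845) × (1 - 0.206887)) = 2.1356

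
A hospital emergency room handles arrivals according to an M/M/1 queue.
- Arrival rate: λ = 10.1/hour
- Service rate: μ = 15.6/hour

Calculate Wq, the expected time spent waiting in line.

First, compute utilization: ρ = λ/μ = 10.1/15.6 = 0.6474
For M/M/1: Wq = λ/(μ(μ-λ))
Wq = 10.1/(15.6 × (15.6-10.1))
Wq = 10.1/(15.6 × 5.50)
Wq = 0.1177 hours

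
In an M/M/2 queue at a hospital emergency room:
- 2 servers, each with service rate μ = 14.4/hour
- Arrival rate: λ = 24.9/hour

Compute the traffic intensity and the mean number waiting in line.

Traffic intensity: ρ = λ/(cμ) = 24.9/(2×14.4) = 0.8646
Since ρ = 0.8646 < 1, system is stable.
Offered load a = λ/μ = cρ = 24.9/14.4 = 1.7292
P₀ = [ Σₙ₌₀^1 aⁿ/n! + a^2/(2!(1-ρ)) ]⁻¹
Σ = a^0/0! + a^1/1! = 1.0000 + 1.7292 = 2.7292
a^2/(2!(1-ρ)) = 2.990017/(2 × 0.1354167) = 11.0401
P₀ = 1/(2.7292 + 11.0401) = 0.07263
Lq = P₀·a^2·ρ / (2!(1-ρ)²) = 0.0726257 × 2.99002 × 0.864583 / (2 × 0.0183377) = 5.1191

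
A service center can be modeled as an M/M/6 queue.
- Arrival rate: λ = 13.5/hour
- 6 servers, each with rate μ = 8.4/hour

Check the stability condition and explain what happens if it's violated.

Stability requires ρ = λ/(cμ) < 1
ρ = 13.5/(6 × 8.4) = 13.5/50.40 = 0.2679
Since 0.2679 < 1, the system is STABLE.
The servers are busy 26.79% of the time.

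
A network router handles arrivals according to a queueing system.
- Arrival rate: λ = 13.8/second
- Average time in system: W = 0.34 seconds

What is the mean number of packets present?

Little's Law: L = λW
L = 13.8 × 0.34 = 4.6920 packets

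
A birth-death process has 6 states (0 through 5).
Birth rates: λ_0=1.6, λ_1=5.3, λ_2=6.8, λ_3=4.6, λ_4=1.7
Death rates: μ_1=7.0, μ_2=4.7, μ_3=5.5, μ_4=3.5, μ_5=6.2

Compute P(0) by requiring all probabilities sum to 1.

Ratios P(n)/P(0) = (λ₀···λₙ₋₁)/(μ₁···μₙ):
P(1)/P(0) = (1.6)/(7.0) = 0.2286
P(2)/P(0) = (1.6×5.3)/(7.0×4.7) = 0.2578
P(3)/P(0) = (1.6×5.3×6.8)/(7.0×4.7×5.5) = 0.3187
P(4)/P(0) = (1.6×5.3×6.8×4.6)/(7.0×4.7×5.5×3.5) = 0.4188
P(5)/P(0) = (1.6×5.3×6.8×4.6×1.7)/(7.0×4.7×5.5×3.5×6.2) = 0.1148

Normalization: ∑ P(n) = 1
P(0) × (1.0000 + 0.2286 + 0.2578 + 0.3187 + 0.4188 + 0.1148) = 1
P(0) × 2.3387 = 1
P(0) = 1/2.3387 = 0.4276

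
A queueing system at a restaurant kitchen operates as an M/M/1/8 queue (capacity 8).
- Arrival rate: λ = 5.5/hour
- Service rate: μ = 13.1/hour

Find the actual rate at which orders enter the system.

ρ = λ/μ = 5.5/13.1 = 0.419847
P₀ = (1-ρ)/(1-ρ^(K+1)) = (1-0.419847)/(1-0.419847^9) = 0.5802/0.9996 = 0.5804
P_K = P₀×ρ^K = 0.5804 × 0.419847^8 = 0.5804 × 0.0009654 = 0.0005603
λ_eff = λ(1-P_K) = 5.5 × (1 - 0.0005603) = 5.5 × 0.99944 = 5.4969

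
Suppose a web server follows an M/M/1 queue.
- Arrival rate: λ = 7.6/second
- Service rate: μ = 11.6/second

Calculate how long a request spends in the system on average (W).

First, compute utilization: ρ = λ/μ = 7.6/11.6 = 0.6552
For M/M/1: W = 1/(μ-λ)
W = 1/(11.6-7.6) = 1/4.00
W = 0.2500 seconds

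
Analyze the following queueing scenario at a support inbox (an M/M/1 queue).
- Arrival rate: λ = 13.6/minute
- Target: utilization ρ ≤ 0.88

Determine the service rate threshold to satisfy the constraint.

ρ = λ/μ, so μ = λ/ρ
μ ≥ 13.6/0.88 = 15.4545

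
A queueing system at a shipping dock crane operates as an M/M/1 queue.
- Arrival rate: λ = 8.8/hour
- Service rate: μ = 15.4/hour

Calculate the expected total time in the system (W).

First, compute utilization: ρ = λ/μ = 8.8/15.4 = 0.5714
For M/M/1: W = 1/(μ-λ)
W = 1/(15.4-8.8) = 1/6.60
W = 0.1515 hours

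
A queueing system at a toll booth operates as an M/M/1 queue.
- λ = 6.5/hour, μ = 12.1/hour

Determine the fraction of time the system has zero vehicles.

ρ = λ/μ = 6.5/12.1 = 0.5372
P(0) = 1 - ρ = 1 - 0.5372 = 0.4628
The server is idle 46.28% of the time.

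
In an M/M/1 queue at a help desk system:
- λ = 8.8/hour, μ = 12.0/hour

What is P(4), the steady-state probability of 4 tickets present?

ρ = λ/μ = 8.8/12.0 = 0.7333
P(n) = (1-ρ)ρⁿ
P(4) = (1-0.7333) × 0.7333^4
P(4) = 0.26670 × 0.28915
P(4) = 0.07712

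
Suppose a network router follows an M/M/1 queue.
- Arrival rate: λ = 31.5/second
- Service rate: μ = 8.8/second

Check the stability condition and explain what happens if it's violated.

Stability requires ρ = λ/(cμ) < 1
ρ = 31.5/(1 × 8.8) = 31.5/8.80 = 3.5795
Since 3.5795 ≥ 1, the system is UNSTABLE.
Queue grows without bound. Need μ > λ = 31.5.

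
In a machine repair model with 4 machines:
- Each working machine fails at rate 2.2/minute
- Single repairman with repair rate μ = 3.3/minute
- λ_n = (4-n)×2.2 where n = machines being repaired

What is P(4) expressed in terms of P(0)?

P(4)/P(0) = ∏_{i=0}^{4-1} λ_i/μ_{i+1}
= (4-0)×2.2/3.3 × (4-1)×2.2/3.3 × (4-2)×2.2/3.3 × (4-3)×2.2/3.3
= 4.7407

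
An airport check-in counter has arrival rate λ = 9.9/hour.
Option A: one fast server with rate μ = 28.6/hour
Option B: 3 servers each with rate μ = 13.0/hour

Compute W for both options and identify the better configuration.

Option A: single server μ = 28.6 (M/M/1)
  ρ_A = 9.9/28.6 = 0.3462
  W_A = 1/(μ-λ) = 1/(28.6-9.9) = 1/18.70 = 0.05348

Option B: 3 servers μ = 13.0 (M/M/3)
  ρ_B = λ/(cμ) = 9.9/(3×13.0) = 0.2538
  Offered load a = λ/μ = cρ = 9.9/13.0 = 0.7615
  P₀ = [ Σₙ₌₀^2 aⁿ/n! + a^3/(3!(1-ρ)) ]⁻¹
  Σ = a^0/0! + a^1/1! + a^2/2! = 1.0000 + 0.7615 + 0.2900 = 2.0515
  a^3/(3!(1-ρ)) = 0.44165/(6 × 0.74615) = 0.09865
  P₀ = 1/(2.0515 + 0.09865) = 0.4651
  Lq = P₀·a^3·ρ / (3!(1-ρ)²) = 0.4651 × 0.4416 × 0.2538 / (6 × 0.5567) = 0.01561
  Wq_B = Lq/λ = 0.01561/9.9 = 0.001577
  W_B = Wq_B + 1/μ = 0.001577 + 0.07692 = 0.07850

Since W_A = 0.05348 < W_B = 0.07850, Option A (single fast server) has the shorter time in system.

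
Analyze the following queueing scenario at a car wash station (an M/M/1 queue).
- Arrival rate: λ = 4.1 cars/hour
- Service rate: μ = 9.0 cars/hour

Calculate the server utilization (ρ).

Server utilization: ρ = λ/μ
ρ = 4.1/9.0 = 0.4556
The server is busy 45.56% of the time.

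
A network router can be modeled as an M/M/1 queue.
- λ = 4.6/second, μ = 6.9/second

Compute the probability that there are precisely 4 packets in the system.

ρ = λ/μ = 4.6/6.9 = 0.66667
P(n) = (1-ρ)ρⁿ
P(4) = (1-0.66667) × 0.66667^4
P(4) = 0.33333 × 0.19753
P(4) = 0.06584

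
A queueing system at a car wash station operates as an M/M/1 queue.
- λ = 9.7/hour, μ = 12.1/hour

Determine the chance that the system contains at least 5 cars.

ρ = λ/μ = 9.7/12.1 = 0.80165
P(N ≥ n) = ρⁿ
P(N ≥ 5) = 0.80165^5
P(N ≥ 5) = 0.3311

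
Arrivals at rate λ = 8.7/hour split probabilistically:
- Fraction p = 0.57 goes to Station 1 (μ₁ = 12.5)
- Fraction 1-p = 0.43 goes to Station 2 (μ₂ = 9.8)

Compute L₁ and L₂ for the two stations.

Effective rates: λ₁ = 8.7×0.57 = 4.959, λ₂ = 8.7×0.43 = 3.741
Station 1: ρ₁ = 4.959/12.5 = 0.3967, L₁ = ρ₁/(1-ρ₁) = 0.3967/(1-0.3967) = 0.6576
Station 2: ρ₂ = 3.741/9.8 = 0.38173, L₂ = ρ₂/(1-ρ₂) = 0.38173/(1-0.38173) = 0.6174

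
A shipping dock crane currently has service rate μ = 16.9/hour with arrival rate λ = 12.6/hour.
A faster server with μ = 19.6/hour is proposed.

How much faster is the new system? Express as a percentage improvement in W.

System 1: ρ₁ = 12.6/16.9 = 0.7456, W₁ = 1/(16.9-12.6) = 0.23256
System 2: ρ₂ = 12.6/19.6 = 0.6429, W₂ = 1/(19.6-12.6) = 0.14286
Improvement: (W₁-W₂)/W₁ = (0.23256-0.14286)/0.23256 = 38.57%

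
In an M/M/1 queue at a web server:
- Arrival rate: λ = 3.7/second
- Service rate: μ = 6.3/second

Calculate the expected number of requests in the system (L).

ρ = λ/μ = 3.7/6.3 = 0.5873
For M/M/1: L = λ/(μ-λ)
L = 3.7/(6.3-3.7) = 3.7/2.60
L = 1.4231 requests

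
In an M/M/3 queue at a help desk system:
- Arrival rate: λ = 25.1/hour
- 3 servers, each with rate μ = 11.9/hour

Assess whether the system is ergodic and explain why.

Stability requires ρ = λ/(cμ) < 1
ρ = 25.1/(3 × 11.9) = 25.1/35.70 = 0.7031
Since 0.7031 < 1, the system is STABLE.
The servers are busy 70.31% of the time.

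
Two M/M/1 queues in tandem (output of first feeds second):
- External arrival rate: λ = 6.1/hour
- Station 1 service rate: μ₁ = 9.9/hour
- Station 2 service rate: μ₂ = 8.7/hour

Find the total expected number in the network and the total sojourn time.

By Jackson's theorem, each station behaves as independent M/M/1.
Station 1: ρ₁ = 6.1/9.9 = 0.6162, L₁ = ρ₁/(1-ρ₁) = λ/(μ₁-λ) = 6.1/3.80 = 1.60526
Station 2: ρ₂ = 6.1/8.7 = 0.7011, L₂ = ρ₂/(1-ρ₂) = λ/(μ₂-λ) = 6.1/2.60 = 2.34615
Total: L = L₁ + L₂ = 1.60526 + 2.34615 = 3.9514
W = L/λ = 3.9514/6.1 = 0.6478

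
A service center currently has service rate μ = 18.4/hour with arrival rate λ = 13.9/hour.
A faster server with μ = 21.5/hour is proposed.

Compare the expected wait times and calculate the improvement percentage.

System 1: ρ₁ = 13.9/18.4 = 0.7554, W₁ = 1/(18.4-13.9) = 0.22222
System 2: ρ₂ = 13.9/21.5 = 0.6465, W₂ = 1/(21.5-13.9) = 0.13158
Improvement: (W₁-W₂)/W₁ = (0.22222-0.13158)/0.22222 = 40.79%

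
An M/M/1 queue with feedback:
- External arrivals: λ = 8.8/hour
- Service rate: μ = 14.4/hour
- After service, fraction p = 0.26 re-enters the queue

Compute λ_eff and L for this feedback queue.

Effective arrival rate: λ_eff = λ/(1-p) = 8.8/(1-0.26) = 8.8/0.74 = 11.8919
ρ = λ_eff/μ = 11.8919/14.4 = 0.825826
L = ρ/(1-ρ) = 0.825826/(1-0.825826) = 4.7414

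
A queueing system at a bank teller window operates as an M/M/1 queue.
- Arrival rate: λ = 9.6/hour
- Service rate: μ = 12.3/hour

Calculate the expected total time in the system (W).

First, compute utilization: ρ = λ/μ = 9.6/12.3 = 0.7805
For M/M/1: W = 1/(μ-λ)
W = 1/(12.3-9.6) = 1/2.70
W = 0.3704 hours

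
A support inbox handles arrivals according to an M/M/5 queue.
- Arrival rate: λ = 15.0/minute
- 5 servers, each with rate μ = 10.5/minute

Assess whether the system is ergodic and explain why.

Stability requires ρ = λ/(cμ) < 1
ρ = 15.0/(5 × 10.5) = 15.0/52.50 = 0.2857
Since 0.2857 < 1, the system is STABLE.
The servers are busy 28.57% of the time.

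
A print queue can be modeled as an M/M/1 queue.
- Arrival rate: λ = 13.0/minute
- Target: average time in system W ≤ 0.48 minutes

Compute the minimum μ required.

For M/M/1: W = 1/(μ-λ)
Need W ≤ 0.48, so 1/(μ-λ) ≤ 0.48
μ - λ ≥ 1/0.48 = 2.0833
μ ≥ 13.0 + 2.0833 = 15.0833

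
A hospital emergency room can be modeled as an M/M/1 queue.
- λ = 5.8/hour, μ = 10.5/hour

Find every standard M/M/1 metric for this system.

Step 1: ρ = λ/μ = 5.8/10.5 = 0.5524
Step 2: L = λ/(μ-λ) = 5.8/4.70 = 1.2340
Step 3: Lq = λ²/(μ(μ-λ)) = 33.64/(10.5×4.70) = 0.6817
Step 4: W = 1/(μ-λ) = 1/4.70 = 0.212766
Step 5: Wq = λ/(μ(μ-λ)) = 5.8/(10.5×4.70) = 0.1175
Step 6: P(0) = 1-ρ = 0.4476
Verify: L = λW = 5.8×0.212766 = 1.2340 ✔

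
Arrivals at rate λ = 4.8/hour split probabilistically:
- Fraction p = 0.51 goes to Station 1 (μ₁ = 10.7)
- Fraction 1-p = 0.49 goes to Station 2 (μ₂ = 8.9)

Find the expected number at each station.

Effective rates: λ₁ = 4.8×0.51 = 2.448, λ₂ = 4.8×0.49 = 2.352
Station 1: ρ₁ = 2.448/10.7 = 0.2288, L₁ = ρ₁/(1-ρ₁) = 0.2288/(1-0.2288) = 0.2967
Station 2: ρ₂ = 2.352/8.9 = 0.2643, L₂ = ρ₂/(1-ρ₂) = 0.2643/(1-0.2643) = 0.3592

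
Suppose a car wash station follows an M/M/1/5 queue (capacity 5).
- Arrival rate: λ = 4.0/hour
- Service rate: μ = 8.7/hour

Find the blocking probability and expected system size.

ρ = λ/μ = 4.0/8.7 = 0.45977
P₀ = (1-ρ)/(1-ρ^(K+1)) = (1-0.45977)/(1-0.45977^6) = 0.54023/0.99055 = 0.5454
P_K = P₀×ρ^K = 0.5454 × 0.45977^5 = 0.5454 × 0.02054 = 0.01120
Blocking probability P_5 = 0.01120 (1.12%)
L = ρ[1 - (K+1)ρ^K + Kρ^(K+1)] / [(1-ρ)(1-ρ^(K+1))]
L = 0.45977 × (1 - 6×0.020545 + 5×0.0094459) / ((1 - 0.45977) × (1 - 0.0094459)) = 0.7938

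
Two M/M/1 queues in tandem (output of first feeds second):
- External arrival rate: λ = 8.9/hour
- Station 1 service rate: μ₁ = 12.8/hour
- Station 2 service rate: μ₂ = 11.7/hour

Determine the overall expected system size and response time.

By Jackson's theorem, each station behaves as independent M/M/1.
Station 1: ρ₁ = 8.9/12.8 = 0.6953, L₁ = ρ₁/(1-ρ₁) = λ/(μ₁-λ) = 8.9/3.90 = 2.28205
Station 2: ρ₂ = 8.9/11.7 = 0.7607, L₂ = ρ₂/(1-ρ₂) = λ/(μ₂-λ) = 8.9/2.80 = 3.17857
Total: L = L₁ + L₂ = 2.28205 + 3.17857 = 5.4606
W = L/λ = 5.4606/8.9 = 0.6136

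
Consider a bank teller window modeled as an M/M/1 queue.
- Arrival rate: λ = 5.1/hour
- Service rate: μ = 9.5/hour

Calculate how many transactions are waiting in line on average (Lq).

ρ = λ/μ = 5.1/9.5 = 0.5368
For M/M/1: Lq = λ²/(μ(μ-λ))
Lq = 26.01/(9.5 × 4.40)
Lq = 0.6222 transactions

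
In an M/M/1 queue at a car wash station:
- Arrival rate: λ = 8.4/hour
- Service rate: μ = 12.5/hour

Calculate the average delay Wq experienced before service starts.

First, compute utilization: ρ = λ/μ = 8.4/12.5 = 0.6720
For M/M/1: Wq = λ/(μ(μ-λ))
Wq = 8.4/(12.5 × (12.5-8.4))
Wq = 8.4/(12.5 × 4.10)
Wq = 0.1639 hours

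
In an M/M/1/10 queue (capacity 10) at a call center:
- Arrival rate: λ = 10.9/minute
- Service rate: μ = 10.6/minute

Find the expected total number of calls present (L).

ρ = λ/μ = 10.9/10.6 = 1.0283
P₀ = (1-ρ)/(1-ρ^(K+1)) = (1-1.0283)/(1-1.0283^11) = -0.02830/-0.3593 = 0.07876
P_K = P₀×ρ^K = 0.07876 × 1.0283^10 = 0.07876 × 1.3219 = 0.1041
L = ρ[1 - (K+1)ρ^K + Kρ^(K+1)] / [(1-ρ)(1-ρ^(K+1))]
L = 1.0283 × (1 - 11×1.3218993 + 10×1.3593090) / ((1 - 1.0283) × (1 - 1.3593090)) = 5.2786 calls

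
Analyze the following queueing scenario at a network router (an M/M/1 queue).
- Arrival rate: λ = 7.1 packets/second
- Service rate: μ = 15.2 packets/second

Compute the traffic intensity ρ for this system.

Server utilization: ρ = λ/μ
ρ = 7.1/15.2 = 0.4671
The server is busy 46.71% of the time.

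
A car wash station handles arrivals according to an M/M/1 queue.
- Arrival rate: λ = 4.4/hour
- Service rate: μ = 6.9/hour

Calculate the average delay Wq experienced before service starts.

First, compute utilization: ρ = λ/μ = 4.4/6.9 = 0.6377
For M/M/1: Wq = λ/(μ(μ-λ))
Wq = 4.4/(6.9 × (6.9-4.4))
Wq = 4.4/(6.9 × 2.50)
Wq = 0.2551 hours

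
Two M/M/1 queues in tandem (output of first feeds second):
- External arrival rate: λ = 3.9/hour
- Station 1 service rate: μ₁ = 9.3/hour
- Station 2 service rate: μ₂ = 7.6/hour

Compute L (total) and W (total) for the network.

By Jackson's theorem, each station behaves as independent M/M/1.
Station 1: ρ₁ = 3.9/9.3 = 0.4194, L₁ = ρ₁/(1-ρ₁) = λ/(μ₁-λ) = 3.9/5.40 = 0.7222
Station 2: ρ₂ = 3.9/7.6 = 0.5132, L₂ = ρ₂/(1-ρ₂) = λ/(μ₂-λ) = 3.9/3.70 = 1.0541
Total: L = L₁ + L₂ = 0.7222 + 1.0541 = 1.7763
W = L/λ = 1.7763/3.9 = 0.4555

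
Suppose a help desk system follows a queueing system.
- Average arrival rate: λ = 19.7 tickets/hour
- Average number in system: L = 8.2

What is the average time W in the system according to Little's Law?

Little's Law: L = λW, so W = L/λ
W = 8.2/19.7 = 0.4162 hours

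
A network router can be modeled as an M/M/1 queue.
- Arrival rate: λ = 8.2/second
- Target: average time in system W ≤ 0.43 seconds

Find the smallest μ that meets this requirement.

For M/M/1: W = 1/(μ-λ)
Need W ≤ 0.43, so 1/(μ-λ) ≤ 0.43
μ - λ ≥ 1/0.43 = 2.3256
μ ≥ 8.2 + 2.3256 = 10.5256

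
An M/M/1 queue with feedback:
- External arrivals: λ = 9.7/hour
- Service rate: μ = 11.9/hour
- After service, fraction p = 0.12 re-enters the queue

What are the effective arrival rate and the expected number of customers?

Effective arrival rate: λ_eff = λ/(1-p) = 9.7/(1-0.12) = 9.7/0.88 = 11.0227
ρ = λ_eff/μ = 11.0227/11.9 = 0.92628
L = ρ/(1-ρ) = 0.92628/(1-0.92628) = 12.5648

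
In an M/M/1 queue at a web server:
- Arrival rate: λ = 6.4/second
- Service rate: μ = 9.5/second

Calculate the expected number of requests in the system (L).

ρ = λ/μ = 6.4/9.5 = 0.6737
For M/M/1: L = λ/(μ-λ)
L = 6.4/(9.5-6.4) = 6.4/3.10
L = 2.0645 requests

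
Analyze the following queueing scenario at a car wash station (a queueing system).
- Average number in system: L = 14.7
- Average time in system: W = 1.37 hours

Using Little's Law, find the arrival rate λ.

Little's Law: L = λW, so λ = L/W
λ = 14.7/1.37 = 10.7299 cars/hour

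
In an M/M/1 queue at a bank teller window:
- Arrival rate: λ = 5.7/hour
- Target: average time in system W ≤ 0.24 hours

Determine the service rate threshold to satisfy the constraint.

For M/M/1: W = 1/(μ-λ)
Need W ≤ 0.24, so 1/(μ-λ) ≤ 0.24
μ - λ ≥ 1/0.24 = 4.1667
μ ≥ 5.7 + 4.1667 = 9.8667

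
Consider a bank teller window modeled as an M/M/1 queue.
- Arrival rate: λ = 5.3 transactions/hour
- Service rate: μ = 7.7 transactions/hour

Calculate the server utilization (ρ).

Server utilization: ρ = λ/μ
ρ = 5.3/7.7 = 0.6883
The server is busy 68.83% of the time.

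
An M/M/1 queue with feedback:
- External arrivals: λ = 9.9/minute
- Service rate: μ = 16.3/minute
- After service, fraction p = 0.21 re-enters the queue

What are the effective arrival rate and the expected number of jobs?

Effective arrival rate: λ_eff = λ/(1-p) = 9.9/(1-0.21) = 9.9/0.79 = 12.53165
ρ = λ_eff/μ = 12.53165/16.3 = 0.768813
L = ρ/(1-ρ) = 0.768813/(1-0.768813) = 3.3255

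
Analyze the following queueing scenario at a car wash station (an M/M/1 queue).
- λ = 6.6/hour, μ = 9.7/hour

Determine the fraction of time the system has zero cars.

ρ = λ/μ = 6.6/9.7 = 0.6804
P(0) = 1 - ρ = 1 - 0.6804 = 0.3196
The server is idle 31.96% of the time.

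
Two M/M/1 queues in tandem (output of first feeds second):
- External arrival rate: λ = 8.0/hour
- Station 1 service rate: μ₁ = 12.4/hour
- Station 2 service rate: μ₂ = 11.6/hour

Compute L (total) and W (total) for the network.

By Jackson's theorem, each station behaves as independent M/M/1.
Station 1: ρ₁ = 8.0/12.4 = 0.6452, L₁ = ρ₁/(1-ρ₁) = λ/(μ₁-λ) = 8.0/4.40 = 1.818182
Station 2: ρ₂ = 8.0/11.6 = 0.6897, L₂ = ρ₂/(1-ρ₂) = λ/(μ₂-λ) = 8.0/3.60 = 2.222222
Total: L = L₁ + L₂ = 1.818182 + 2.222222 = 4.040404
W = L/λ = 4.040404/8.0 = 0.5051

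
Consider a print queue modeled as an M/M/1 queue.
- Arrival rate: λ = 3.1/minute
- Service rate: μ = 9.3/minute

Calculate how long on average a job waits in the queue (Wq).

First, compute utilization: ρ = λ/μ = 3.1/9.3 = 0.3333
For M/M/1: Wq = λ/(μ(μ-λ))
Wq = 3.1/(9.3 × (9.3-3.1))
Wq = 3.1/(9.3 × 6.20)
Wq = 0.05376 minutes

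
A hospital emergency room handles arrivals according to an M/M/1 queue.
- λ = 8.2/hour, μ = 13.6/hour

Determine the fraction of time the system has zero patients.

ρ = λ/μ = 8.2/13.6 = 0.6029
P(0) = 1 - ρ = 1 - 0.6029 = 0.3971
The server is idle 39.71% of the time.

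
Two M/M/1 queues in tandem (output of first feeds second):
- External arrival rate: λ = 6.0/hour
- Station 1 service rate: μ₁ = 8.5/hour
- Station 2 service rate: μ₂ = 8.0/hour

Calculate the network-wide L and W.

By Jackson's theorem, each station behaves as independent M/M/1.
Station 1: ρ₁ = 6.0/8.5 = 0.7059, L₁ = ρ₁/(1-ρ₁) = λ/(μ₁-λ) = 6.0/2.50 = 2.4000
Station 2: ρ₂ = 6.0/8.0 = 0.7500, L₂ = ρ₂/(1-ρ₂) = λ/(μ₂-λ) = 6.0/2.00 = 3.0000
Total: L = L₁ + L₂ = 2.4000 + 3.0000 = 5.4000
W = L/λ = 5.4000/6.0 = 0.9000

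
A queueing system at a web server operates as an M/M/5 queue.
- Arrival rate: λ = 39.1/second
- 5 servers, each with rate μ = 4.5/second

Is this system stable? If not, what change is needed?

Stability requires ρ = λ/(cμ) < 1
ρ = 39.1/(5 × 4.5) = 39.1/22.50 = 1.7378
Since 1.7378 ≥ 1, the system is UNSTABLE.
Need c > λ/μ = 39.1/4.5 = 8.69.
Minimum servers needed: c = 9.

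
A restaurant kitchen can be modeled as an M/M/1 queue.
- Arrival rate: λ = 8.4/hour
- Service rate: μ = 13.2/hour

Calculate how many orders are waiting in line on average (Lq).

ρ = λ/μ = 8.4/13.2 = 0.6364
For M/M/1: Lq = λ²/(μ(μ-λ))
Lq = 70.56/(13.2 × 4.80)
Lq = 1.1136 orders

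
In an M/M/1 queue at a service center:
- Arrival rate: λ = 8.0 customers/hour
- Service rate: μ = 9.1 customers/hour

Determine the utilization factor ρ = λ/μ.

Server utilization: ρ = λ/μ
ρ = 8.0/9.1 = 0.8791
The server is busy 87.91% of the time.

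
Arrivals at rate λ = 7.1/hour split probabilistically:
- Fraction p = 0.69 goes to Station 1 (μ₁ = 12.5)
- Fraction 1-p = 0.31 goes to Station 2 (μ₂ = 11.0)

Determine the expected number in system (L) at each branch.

Effective rates: λ₁ = 7.1×0.69 = 4.899, λ₂ = 7.1×0.31 = 2.201
Station 1: ρ₁ = 4.899/12.5 = 0.3919, L₁ = ρ₁/(1-ρ₁) = 0.3919/(1-0.3919) = 0.6445
Station 2: ρ₂ = 2.201/11.0 = 0.20009, L₂ = ρ₂/(1-ρ₂) = 0.20009/(1-0.20009) = 0.2501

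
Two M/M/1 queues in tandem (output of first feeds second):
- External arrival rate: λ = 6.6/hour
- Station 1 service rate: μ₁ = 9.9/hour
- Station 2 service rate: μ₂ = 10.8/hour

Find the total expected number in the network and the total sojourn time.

By Jackson's theorem, each station behaves as independent M/M/1.
Station 1: ρ₁ = 6.6/9.9 = 0.6667, L₁ = ρ₁/(1-ρ₁) = λ/(μ₁-λ) = 6.6/3.30 = 2.0000
Station 2: ρ₂ = 6.6/10.8 = 0.6111, L₂ = ρ₂/(1-ρ₂) = λ/(μ₂-λ) = 6.6/4.20 = 1.5714
Total: L = L₁ + L₂ = 2.0000 + 1.5714 = 3.5714
W = L/λ = 3.5714/6.6 = 0.5411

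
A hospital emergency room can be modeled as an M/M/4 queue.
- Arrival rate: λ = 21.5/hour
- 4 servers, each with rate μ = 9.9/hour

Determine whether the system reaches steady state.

Stability requires ρ = λ/(cμ) < 1
ρ = 21.5/(4 × 9.9) = 21.5/39.60 = 0.5429
Since 0.5429 < 1, the system is STABLE.
The servers are busy 54.29% of the time.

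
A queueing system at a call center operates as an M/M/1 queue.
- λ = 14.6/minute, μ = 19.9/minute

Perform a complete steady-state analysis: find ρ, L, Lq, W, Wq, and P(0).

Step 1: ρ = λ/μ = 14.6/19.9 = 0.7337
Step 2: L = λ/(μ-λ) = 14.6/5.30 = 2.7547
Step 3: Lq = λ²/(μ(μ-λ)) = 213.16/(19.9×5.30) = 2.0210
Step 4: W = 1/(μ-λ) = 1/5.30 = 0.18868
Step 5: Wq = λ/(μ(μ-λ)) = 14.6/(19.9×5.30) = 0.1384
Step 6: P(0) = 1-ρ = 0.2663
Verify: L = λW = 14.6×0.18868 = 2.7547 ✔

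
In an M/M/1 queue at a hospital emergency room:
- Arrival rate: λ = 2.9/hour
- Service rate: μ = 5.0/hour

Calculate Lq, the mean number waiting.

ρ = λ/μ = 2.9/5.0 = 0.5800
For M/M/1: Lq = λ²/(μ(μ-λ))
Lq = 8.41/(5.0 × 2.10)
Lq = 0.8010 patients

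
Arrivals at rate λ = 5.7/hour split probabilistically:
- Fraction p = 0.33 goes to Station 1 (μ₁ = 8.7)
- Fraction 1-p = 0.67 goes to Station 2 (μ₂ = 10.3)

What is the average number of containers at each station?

Effective rates: λ₁ = 5.7×0.33 = 1.881, λ₂ = 5.7×0.67 = 3.819
Station 1: ρ₁ = 1.881/8.7 = 0.2162, L₁ = ρ₁/(1-ρ₁) = 0.2162/(1-0.2162) = 0.2758
Station 2: ρ₂ = 3.819/10.3 = 0.3708, L₂ = ρ₂/(1-ρ₂) = 0.3708/(1-0.3708) = 0.5893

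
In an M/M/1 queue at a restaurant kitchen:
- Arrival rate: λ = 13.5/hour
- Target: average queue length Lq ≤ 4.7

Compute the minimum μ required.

For M/M/1: Lq = λ²/(μ(μ-λ))
Need Lq ≤ 4.7, i.e. μ(μ-λ) ≥ λ²/4.7
μ² - 13.5μ - 182.25/4.7 ≥ 0  →  μ² - 13.5μ - 38.7766 ≥ 0
Quadratic formula (positive root): μ = [λ + √(λ² + 4×38.7766)]/2
Discriminant: 182.25 + 4×38.7766 = 337.3564, √337.3564 = 18.36726
μ ≥ (13.5 + 18.36726)/2 = 15.9336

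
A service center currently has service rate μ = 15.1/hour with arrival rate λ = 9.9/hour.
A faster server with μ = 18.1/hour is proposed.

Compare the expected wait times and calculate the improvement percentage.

System 1: ρ₁ = 9.9/15.1 = 0.6556, W₁ = 1/(15.1-9.9) = 0.19231
System 2: ρ₂ = 9.9/18.1 = 0.5470, W₂ = 1/(18.1-9.9) = 0.12195
Improvement: (W₁-W₂)/W₁ = (0.19231-0.12195)/0.19231 = 36.59%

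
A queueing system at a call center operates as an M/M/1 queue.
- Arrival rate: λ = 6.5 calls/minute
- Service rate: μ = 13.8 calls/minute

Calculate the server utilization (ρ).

Server utilization: ρ = λ/μ
ρ = 6.5/13.8 = 0.4710
The server is busy 47.10% of the time.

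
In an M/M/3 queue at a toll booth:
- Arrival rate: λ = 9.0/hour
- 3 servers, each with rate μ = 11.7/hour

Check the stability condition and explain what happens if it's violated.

Stability requires ρ = λ/(cμ) < 1
ρ = 9.0/(3 × 11.7) = 9.0/35.10 = 0.2564
Since 0.2564 < 1, the system is STABLE.
The servers are busy 25.64% of the time.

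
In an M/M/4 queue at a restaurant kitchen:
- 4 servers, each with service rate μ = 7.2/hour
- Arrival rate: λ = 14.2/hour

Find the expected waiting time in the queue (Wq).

Traffic intensity: ρ = λ/(cμ) = 14.2/(4×7.2) = 0.4931
Since ρ = 0.4931 < 1, system is stable.
Offered load a = λ/μ = cρ = 14.2/7.2 = 1.9722
P₀ = [ Σₙ₌₀^3 aⁿ/n! + a^4/(4!(1-ρ)) ]⁻¹
Σ = a^0/0! + a^1/1! + a^2/2! + a^3/3! = 1.00000 + 1.97222 + 1.94483 + 1.27855 = 6.1956
a^4/(4!(1-ρ)) = 15.1295/(24 × 0.50694) = 1.2435
P₀ = 1/(6.1956 + 1.2435) = 0.1344
Lq = P₀·a^4·ρ / (4!(1-ρ)²) = 0.1344 × 15.1295 × 0.4931 / (24 × 0.2570) = 0.1626
Wq = Lq/λ = 0.1626/14.2 = 0.01145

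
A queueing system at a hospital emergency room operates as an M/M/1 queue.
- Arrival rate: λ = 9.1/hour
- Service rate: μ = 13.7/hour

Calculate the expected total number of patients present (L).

ρ = λ/μ = 9.1/13.7 = 0.6642
For M/M/1: L = λ/(μ-λ)
L = 9.1/(13.7-9.1) = 9.1/4.60
L = 1.9783 patients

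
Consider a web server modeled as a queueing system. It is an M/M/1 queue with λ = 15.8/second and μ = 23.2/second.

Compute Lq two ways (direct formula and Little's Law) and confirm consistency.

Method 1 (direct): Lq = λ²/(μ(μ-λ)) = 249.64/(23.2 × 7.40) = 1.4541

Method 2 (Little's Law):
W = 1/(μ-λ) = 1/7.40 = 0.135135
Wq = W - 1/μ = 0.135135 - 0.0431034 = 0.09203
Lq = λWq = 15.8 × 0.09203 = 1.4541 ✔ (matches Method 1)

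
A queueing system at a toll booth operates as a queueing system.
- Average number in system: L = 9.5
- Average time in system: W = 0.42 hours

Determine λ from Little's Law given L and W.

Little's Law: L = λW, so λ = L/W
λ = 9.5/0.42 = 22.6190 vehicles/hour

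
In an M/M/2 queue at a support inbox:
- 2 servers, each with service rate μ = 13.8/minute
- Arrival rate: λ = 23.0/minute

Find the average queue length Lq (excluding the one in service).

Traffic intensity: ρ = λ/(cμ) = 23.0/(2×13.8) = 0.8333
Since ρ = 0.8333 < 1, system is stable.
Offered load a = λ/μ = cρ = 23.0/13.8 = 1.6667
P₀ = [ Σₙ₌₀^1 aⁿ/n! + a^2/(2!(1-ρ)) ]⁻¹
Σ = a^0/0! + a^1/1! = 1.0000 + 1.6667 = 2.6667
a^2/(2!(1-ρ)) = 2.77778/(2 × 0.166667) = 8.3333
P₀ = 1/(2.6667 + 8.3333) = 0.09091
Lq = P₀·a^2·ρ / (2!(1-ρ)²) = 0.090909 × 2.7778 × 0.83333 / (2 × 0.027778) = 3.7879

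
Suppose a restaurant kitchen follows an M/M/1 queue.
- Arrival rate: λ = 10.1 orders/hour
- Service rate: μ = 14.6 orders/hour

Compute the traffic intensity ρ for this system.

Server utilization: ρ = λ/μ
ρ = 10.1/14.6 = 0.6918
The server is busy 69.18% of the time.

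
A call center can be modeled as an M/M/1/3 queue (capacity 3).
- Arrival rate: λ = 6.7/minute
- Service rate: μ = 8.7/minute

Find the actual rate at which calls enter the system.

ρ = λ/μ = 6.7/8.7 = 0.7701
P₀ = (1-ρ)/(1-ρ^(K+1)) = (1-0.7701)/(1-0.7701^4) = 0.2299/0.6483 = 0.3546
P_K = P₀×ρ^K = 0.35463 × 0.7701^3 = 0.35463 × 0.45671 = 0.1620
λ_eff = λ(1-P_K) = 6.7 × (1 - 0.16197) = 6.7 × 0.83803 = 5.6148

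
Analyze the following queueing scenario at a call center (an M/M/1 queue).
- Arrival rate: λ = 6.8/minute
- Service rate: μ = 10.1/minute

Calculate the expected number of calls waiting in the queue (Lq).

ρ = λ/μ = 6.8/10.1 = 0.6733
For M/M/1: Lq = λ²/(μ(μ-λ))
Lq = 46.24/(10.1 × 3.30)
Lq = 1.3873 calls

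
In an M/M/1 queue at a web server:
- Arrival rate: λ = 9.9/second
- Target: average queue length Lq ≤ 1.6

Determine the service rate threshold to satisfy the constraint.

For M/M/1: Lq = λ²/(μ(μ-λ))
Need Lq ≤ 1.6, i.e. μ(μ-λ) ≥ λ²/1.6
μ² - 9.9μ - 98.01/1.6 ≥ 0  →  μ² - 9.9μ - 61.25625 ≥ 0
Quadratic formula (positive root): μ = [λ + √(λ² + 4×61.25625)]/2
Discriminant: 98.01 + 4×61.25625 = 343.0350, √343.0350 = 18.5212
μ ≥ (9.9 + 18.5212)/2 = 14.2106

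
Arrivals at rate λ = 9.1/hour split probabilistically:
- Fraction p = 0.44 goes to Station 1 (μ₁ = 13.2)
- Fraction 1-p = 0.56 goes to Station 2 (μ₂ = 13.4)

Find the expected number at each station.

Effective rates: λ₁ = 9.1×0.44 = 4.004, λ₂ = 9.1×0.56 = 5.096
Station 1: ρ₁ = 4.004/13.2 = 0.30333, L₁ = ρ₁/(1-ρ₁) = 0.30333/(1-0.30333) = 0.4354
Station 2: ρ₂ = 5.096/13.4 = 0.3803, L₂ = ρ₂/(1-ρ₂) = 0.3803/(1-0.3803) = 0.6137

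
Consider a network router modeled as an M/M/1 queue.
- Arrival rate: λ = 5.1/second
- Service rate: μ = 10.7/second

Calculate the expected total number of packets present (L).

ρ = λ/μ = 5.1/10.7 = 0.4766
For M/M/1: L = λ/(μ-λ)
L = 5.1/(10.7-5.1) = 5.1/5.60
L = 0.9107 packets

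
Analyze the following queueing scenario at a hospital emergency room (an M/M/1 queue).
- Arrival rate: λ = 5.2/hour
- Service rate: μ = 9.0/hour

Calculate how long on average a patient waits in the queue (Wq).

First, compute utilization: ρ = λ/μ = 5.2/9.0 = 0.5778
For M/M/1: Wq = λ/(μ(μ-λ))
Wq = 5.2/(9.0 × (9.0-5.2))
Wq = 5.2/(9.0 × 3.80)
Wq = 0.1520 hours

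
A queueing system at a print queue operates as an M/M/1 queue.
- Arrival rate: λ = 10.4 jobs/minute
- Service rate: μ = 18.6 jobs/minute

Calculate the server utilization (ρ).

Server utilization: ρ = λ/μ
ρ = 10.4/18.6 = 0.5591
The server is busy 55.91% of the time.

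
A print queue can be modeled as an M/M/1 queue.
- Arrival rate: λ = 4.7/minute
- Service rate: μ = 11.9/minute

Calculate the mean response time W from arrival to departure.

First, compute utilization: ρ = λ/μ = 4.7/11.9 = 0.3950
For M/M/1: W = 1/(μ-λ)
W = 1/(11.9-4.7) = 1/7.20
W = 0.1389 minutes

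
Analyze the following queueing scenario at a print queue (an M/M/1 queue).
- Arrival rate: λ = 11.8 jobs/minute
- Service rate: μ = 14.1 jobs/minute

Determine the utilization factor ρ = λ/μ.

Server utilization: ρ = λ/μ
ρ = 11.8/14.1 = 0.8369
The server is busy 83.69% of the time.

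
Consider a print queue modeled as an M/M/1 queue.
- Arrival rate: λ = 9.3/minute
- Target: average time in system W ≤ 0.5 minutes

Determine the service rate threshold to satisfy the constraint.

For M/M/1: W = 1/(μ-λ)
Need W ≤ 0.5, so 1/(μ-λ) ≤ 0.5
μ - λ ≥ 1/0.5 = 2.0000
μ ≥ 9.3 + 2.0000 = 11.3000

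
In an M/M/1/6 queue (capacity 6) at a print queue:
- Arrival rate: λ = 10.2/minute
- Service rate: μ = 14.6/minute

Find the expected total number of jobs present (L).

ρ = λ/μ = 10.2/14.6 = 0.69863
P₀ = (1-ρ)/(1-ρ^(K+1)) = (1-0.69863)/(1-0.69863^7) = 0.3014/0.9188 = 0.3280
P_K = P₀×ρ^K = 0.32802 × 0.69863^6 = 0.32802 × 0.11627 = 0.03814
L = ρ[1 - (K+1)ρ^K + Kρ^(K+1)] / [(1-ρ)(1-ρ^(K+1))]
L = 0.69863 × (1 - 7×0.116274 + 6×0.0812326) / ((1 - 0.69863) × (1 - 0.0812326)) = 1.6993 jobs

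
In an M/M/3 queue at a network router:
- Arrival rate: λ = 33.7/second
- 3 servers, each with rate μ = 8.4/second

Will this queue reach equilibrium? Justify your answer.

Stability requires ρ = λ/(cμ) < 1
ρ = 33.7/(3 × 8.4) = 33.7/25.20 = 1.3373
Since 1.3373 ≥ 1, the system is UNSTABLE.
Need c > λ/μ = 33.7/8.4 = 4.01.
Minimum servers needed: c = 5.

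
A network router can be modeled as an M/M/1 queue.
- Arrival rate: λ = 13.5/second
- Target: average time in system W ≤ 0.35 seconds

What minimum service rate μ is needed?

For M/M/1: W = 1/(μ-λ)
Need W ≤ 0.35, so 1/(μ-λ) ≤ 0.35
μ - λ ≥ 1/0.35 = 2.8571
μ ≥ 13.5 + 2.8571 = 16.3571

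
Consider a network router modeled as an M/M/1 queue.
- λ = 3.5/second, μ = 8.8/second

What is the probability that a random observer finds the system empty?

ρ = λ/μ = 3.5/8.8 = 0.3977
P(0) = 1 - ρ = 1 - 0.3977 = 0.6023
The server is idle 60.23% of the time.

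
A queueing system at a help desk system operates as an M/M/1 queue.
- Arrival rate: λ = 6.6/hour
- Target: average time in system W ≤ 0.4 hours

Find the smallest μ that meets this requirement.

For M/M/1: W = 1/(μ-λ)
Need W ≤ 0.4, so 1/(μ-λ) ≤ 0.4
μ - λ ≥ 1/0.4 = 2.5000
μ ≥ 6.6 + 2.5000 = 9.1000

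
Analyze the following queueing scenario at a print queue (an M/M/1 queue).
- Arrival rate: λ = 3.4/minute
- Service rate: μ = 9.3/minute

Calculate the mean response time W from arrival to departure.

First, compute utilization: ρ = λ/μ = 3.4/9.3 = 0.3656
For M/M/1: W = 1/(μ-λ)
W = 1/(9.3-3.4) = 1/5.90
W = 0.1695 minutes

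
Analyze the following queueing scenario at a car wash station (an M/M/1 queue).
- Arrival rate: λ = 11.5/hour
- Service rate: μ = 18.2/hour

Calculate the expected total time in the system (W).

First, compute utilization: ρ = λ/μ = 11.5/18.2 = 0.6319
For M/M/1: W = 1/(μ-λ)
W = 1/(18.2-11.5) = 1/6.70
W = 0.1493 hours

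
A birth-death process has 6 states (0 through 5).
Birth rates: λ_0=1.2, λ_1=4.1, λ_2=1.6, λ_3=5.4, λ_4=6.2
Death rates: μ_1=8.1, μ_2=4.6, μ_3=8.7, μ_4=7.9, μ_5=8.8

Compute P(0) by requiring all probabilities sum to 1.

Ratios P(n)/P(0) = (λ₀···λₙ₋₁)/(μ₁···μₙ):
P(1)/P(0) = (1.2)/(8.1) = 0.14815
P(2)/P(0) = (1.2×4.1)/(8.1×4.6) = 0.13205
P(3)/P(0) = (1.2×4.1×1.6)/(8.1×4.6×8.7) = 0.024284
P(4)/P(0) = (1.2×4.1×1.6×5.4)/(8.1×4.6×8.7×7.9) = 0.016599
P(5)/P(0) = (1.2×4.1×1.6×5.4×6.2)/(8.1×4.6×8.7×7.9×8.8) = 0.011695

Normalization: ∑ P(n) = 1
P(0) × (1.0000 + 0.14815 + 0.13205 + 0.024284 + 0.016599 + 0.011695) = 1
P(0) × 1.3328 = 1
P(0) = 1/1.3328 = 0.7503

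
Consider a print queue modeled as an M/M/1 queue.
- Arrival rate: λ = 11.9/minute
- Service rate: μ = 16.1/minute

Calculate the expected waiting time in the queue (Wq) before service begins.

First, compute utilization: ρ = λ/μ = 11.9/16.1 = 0.7391
For M/M/1: Wq = λ/(μ(μ-λ))
Wq = 11.9/(16.1 × (16.1-11.9))
Wq = 11.9/(16.1 × 4.20)
Wq = 0.1760 minutes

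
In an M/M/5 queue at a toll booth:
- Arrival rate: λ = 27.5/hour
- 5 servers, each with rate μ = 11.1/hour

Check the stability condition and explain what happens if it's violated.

Stability requires ρ = λ/(cμ) < 1
ρ = 27.5/(5 × 11.1) = 27.5/55.50 = 0.4955
Since 0.4955 < 1, the system is STABLE.
The servers are busy 49.55% of the time.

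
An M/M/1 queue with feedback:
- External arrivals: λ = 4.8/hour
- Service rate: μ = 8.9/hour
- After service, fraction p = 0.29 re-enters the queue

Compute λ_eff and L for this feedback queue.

Effective arrival rate: λ_eff = λ/(1-p) = 4.8/(1-0.29) = 4.8/0.71 = 6.760563
ρ = λ_eff/μ = 6.760563/8.9 = 0.759614
L = ρ/(1-ρ) = 0.759614/(1-0.759614) = 3.1600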